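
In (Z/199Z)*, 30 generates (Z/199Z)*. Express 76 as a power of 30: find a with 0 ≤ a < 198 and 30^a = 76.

Baby-step giant-step with m = ceil(sqrt(198)) = 15.
Baby table (30^j mod 199 for j=0..14):
  0:1  1:30  2:104  3:135  4:70  5:110  6:116  7:97
  8:124  9:138  10:160  11:24  12:123  13:108  14:56
Giant step factor: 30^(-15) ≡ 147 (mod 199).
Scan 76·147^i mod 199 for i = 0, 1, …:
  i=0: 76   i=1: 28   i=2: 136   i=3: 92
  i=4: 191   i=5: 18   i=6: 59   i=7: 116
Match at i=7, j=6: a = 7·15 + 6 = 111.

111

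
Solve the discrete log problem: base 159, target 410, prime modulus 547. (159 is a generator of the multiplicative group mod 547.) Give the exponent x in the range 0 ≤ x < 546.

187

Baby-step giant-step with m = ceil(sqrt(546)) = 24.
Baby table (159^j mod 547 for j=0..23):
  0:1  1:159  2:119  3:323  4:486  5:147  6:399  7:536
  8:439  9:332  10:276  11:124  12:24  13:534  14:121  15:94
  16:177  17:246  18:277  19:283  20:143  21:310  22:60  23:241
Giant step factor: 159^(-24) ≡ 415 (mod 547).
Scan 410·415^i mod 547 for i = 0, 1, …:
  i=0: 410   i=1: 33   i=2: 20   i=3: 95
  i=4: 41   i=5: 58   i=6: 2   i=7: 283
Match at i=7, j=19: x = 7·24 + 19 = 187.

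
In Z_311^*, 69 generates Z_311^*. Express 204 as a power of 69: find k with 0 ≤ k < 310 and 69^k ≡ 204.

307

Baby-step giant-step with m = ceil(sqrt(310)) = 18.
Baby table (69^j mod 311 for j=0..17):
  0:1  1:69  2:96  3:93  4:197  5:220  6:252  7:283
  8:245  9:111  10:195  11:82  12:60  13:97  14:162  15:293
  16:2  17:138
Giant step factor: 69^(-18) ≡ 196 (mod 311).
Scan 204·196^i mod 311 for i = 0, 1, …:
  i=0: 204   i=1: 176   i=2: 286   i=3: 76
  i=4: 279   i=5: 259   i=6: 71   i=7: 232
  i=8: 66   i=9: 185     …   i=16: 186
  i=17: 69
Match at i=17, j=1: k = 17·18 + 1 = 307.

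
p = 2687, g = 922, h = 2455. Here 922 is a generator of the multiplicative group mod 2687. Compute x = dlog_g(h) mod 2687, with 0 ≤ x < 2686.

2550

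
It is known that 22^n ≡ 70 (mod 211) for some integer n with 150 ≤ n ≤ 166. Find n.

Compute 22^150 mod 211 = 144, then multiply by 22 repeatedly:
  22^150=144  22^151=3  22^152=66  22^153=186  22^154=83
  22^155=138  22^156=82  22^157=116  22^158=20  22^159=18
  22^160=185  22^161=61  22^162=76  22^163=195  22^164=70
Found 70 at exponent 164.

164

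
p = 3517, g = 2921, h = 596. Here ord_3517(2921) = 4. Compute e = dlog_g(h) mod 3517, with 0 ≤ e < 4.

3

Successive powers of 2921 modulo 3517:
  2921^0=1  2921^1=2921  2921^2=3516  2921^3=596
So 2921^3 ≡ 596 (mod 3517), giving e = 3.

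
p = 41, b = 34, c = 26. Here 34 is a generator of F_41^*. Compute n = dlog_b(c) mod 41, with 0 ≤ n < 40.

3

Successive powers of 34 modulo 41:
  34^0=1  34^1=34  34^2=8  34^3=26
So 34^3 ≡ 26 (mod 41), giving n = 3.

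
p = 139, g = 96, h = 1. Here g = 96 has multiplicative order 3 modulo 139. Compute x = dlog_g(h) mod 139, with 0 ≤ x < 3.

Successive powers of 96 modulo 139:
  96^0=1
So 96^0 ≡ 1 (mod 139), giving x = 0.

0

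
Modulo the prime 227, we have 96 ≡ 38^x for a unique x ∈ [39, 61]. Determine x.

Compute 38^39 mod 227 = 42, then multiply by 38 repeatedly:
  38^39=42  38^40=7  38^41=39  38^42=120  38^43=20
  38^44=79  38^45=51  38^46=122  38^47=96
Found 96 at exponent 47.

47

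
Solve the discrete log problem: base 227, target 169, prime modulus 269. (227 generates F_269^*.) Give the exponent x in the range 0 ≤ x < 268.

104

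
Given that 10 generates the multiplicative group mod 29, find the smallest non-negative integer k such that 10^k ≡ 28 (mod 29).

Successive powers of 10 modulo 29:
  10^0=1  10^1=10  10^2=13  10^3=14  10^4=24  10^5=8
  10^6=22  10^7=17  10^8=25  10^9=18  10^10=6  10^11=2
  10^12=20  10^13=26  10^14=28
So 10^14 ≡ 28 (mod 29), giving k = 14.

14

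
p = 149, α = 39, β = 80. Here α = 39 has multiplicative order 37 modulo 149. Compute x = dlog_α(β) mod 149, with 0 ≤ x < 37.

Successive powers of 39 modulo 149:
  39^0=1  39^1=39  39^2=31  39^3=17  39^4=67  39^5=80
So 39^5 ≡ 80 (mod 149), giving x = 5.

5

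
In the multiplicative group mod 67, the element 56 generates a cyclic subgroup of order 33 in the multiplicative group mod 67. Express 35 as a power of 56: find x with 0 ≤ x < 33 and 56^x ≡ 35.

Successive powers of 56 modulo 67:
  56^0=1  56^1=56  56^2=54  56^3=9  56^4=35
So 56^4 ≡ 35 (mod 67), giving x = 4.

4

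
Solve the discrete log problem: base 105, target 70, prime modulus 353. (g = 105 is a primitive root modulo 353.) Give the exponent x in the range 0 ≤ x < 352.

Baby-step giant-step with m = ceil(sqrt(352)) = 19.
Baby table (105^j mod 353 for j=0..18):
  0:1  1:105  2:82  3:138  4:17  5:20  6:335  7:228
  8:289  9:340  10:47  11:346  12:324  13:132  14:93  15:234
  16:213  17:126  18:169
Giant step factor: 105^(-19) ≡ 327 (mod 353).
Scan 70·327^i mod 353 for i = 0, 1, …:
  i=0: 70   i=1: 298   i=2: 18   i=3: 238
  i=4: 166   i=5: 273   i=6: 315   i=7: 282
  i=8: 81   i=9: 12   i=10: 41   i=11: 346
Match at i=11, j=11: x = 11·19 + 11 = 220.

220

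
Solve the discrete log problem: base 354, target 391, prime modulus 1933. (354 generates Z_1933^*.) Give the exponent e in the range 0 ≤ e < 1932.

Baby-step giant-step with m = ceil(sqrt(1932)) = 44.
Baby table (354^j mod 1933 for j=0..43):
  0:1  1:354  2:1604  3:1447  4:1926  5:1388  6:370  7:1469
  8:49  9:1882  10:1276  11:1315  12:1590  13:357  14:733  15:460
  16:468  17:1367  18:668  19:646  20:590  21:96  22:1123  23:1277
  24:1669  25:1261  26:1804  27:726  28:1848  29:838  30:903  31:717
  32:595  33:1866  34:1411  35:780  36:1634  37:469  38:1721  39:339
  40:160  41:583  42:1484  43:1493
Giant step factor: 354^(-44) ≡ 340 (mod 1933).
Scan 391·340^i mod 1933 for i = 0, 1, …:
  i=0: 391   i=1: 1496   i=2: 261   i=3: 1755
  i=4: 1336   i=5: 1918   i=6: 699   i=7: 1834
  i=8: 1134   i=9: 893     …   i=13: 703
  i=14: 1261
Match at i=14, j=25: e = 14·44 + 25 = 641.

641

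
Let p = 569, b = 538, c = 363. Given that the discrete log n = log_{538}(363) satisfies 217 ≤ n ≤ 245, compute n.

241

Compute 538^217 mod 569 = 255, then multiply by 538 repeatedly:
  538^217=255  538^218=61  538^219=385  538^220=14  538^221=135
  538^222=367  538^223=3  538^224=476  538^225=38  538^226=529
  538^227=102  538^228=252  538^229=154  538^230=347  538^231=54
  538^232=33  538^233=115  538^234=418  538^235=129  538^236=553
  538^237=496  538^238=556  538^239=403  538^240=25  538^241=363
Found 363 at exponent 241.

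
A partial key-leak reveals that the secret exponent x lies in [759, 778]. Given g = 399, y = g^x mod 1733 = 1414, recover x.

Compute 399^759 mod 1733 = 1414, then multiply by 399 repeatedly:
  399^759=1414
Found 1414 at exponent 759.

759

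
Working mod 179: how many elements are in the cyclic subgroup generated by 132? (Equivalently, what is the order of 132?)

178

The order of 132 must divide p − 1 = 178 = 2 · 89.
Divisors: 1, 2, 89, 178.
Check each in increasing order: 132^1 ≡ 132;  132^2 ≡ 61;  132^89 ≡ 178;  132^178 ≡ 1.
Smallest exponent giving 1 is 178.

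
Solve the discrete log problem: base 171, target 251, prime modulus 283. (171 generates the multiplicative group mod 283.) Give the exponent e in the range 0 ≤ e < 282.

246

Baby-step giant-step with m = ceil(sqrt(282)) = 17.
Baby table (171^j mod 283 for j=0..16):
  0:1  1:171  2:92  3:167  4:257  5:82  6:155  7:186
  8:110  9:132  10:215  11:258  12:253  13:247  14:70  15:84
  16:214
Giant step factor: 171^(-17) ≡ 270 (mod 283).
Scan 251·270^i mod 283 for i = 0, 1, …:
  i=0: 251   i=1: 133   i=2: 252   i=3: 120
  i=4: 138   i=5: 187   i=6: 116   i=7: 190
  i=8: 77   i=9: 131     …   i=13: 231
  i=14: 110
Match at i=14, j=8: e = 14·17 + 8 = 246.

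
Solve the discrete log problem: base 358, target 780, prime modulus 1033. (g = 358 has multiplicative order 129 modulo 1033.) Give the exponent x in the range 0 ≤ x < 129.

Baby-step giant-step with m = ceil(sqrt(129)) = 12.
Baby table (358^j mod 1033 for j=0..11):
  0:1  1:358  2:72  3:984  4:19  5:604  6:335  7:102
  8:361  9:113  10:167  11:905
Giant step factor: 358^(-12) ≡ 336 (mod 1033).
Scan 780·336^i mod 1033 for i = 0, 1, …:
  i=0: 780   i=1: 731   i=2: 795   i=3: 606
  i=4: 115   i=5: 419   i=6: 296   i=7: 288
  i=8: 699   i=9: 373   i=10: 335
Match at i=10, j=6: x = 10·12 + 6 = 126.

126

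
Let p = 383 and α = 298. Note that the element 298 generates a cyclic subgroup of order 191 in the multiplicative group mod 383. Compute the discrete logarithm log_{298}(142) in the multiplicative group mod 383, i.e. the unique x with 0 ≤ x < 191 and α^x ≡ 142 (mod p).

179

Baby-step giant-step with m = ceil(sqrt(191)) = 14.
Baby table (298^j mod 383 for j=0..13):
  0:1  1:298  2:331  3:207  4:23  5:343  6:336  7:165
  8:146  9:229  10:68  11:348  12:294  13:288
Giant step factor: 298^(-14) ≡ 12 (mod 383).
Scan 142·12^i mod 383 for i = 0, 1, …:
  i=0: 142   i=1: 172   i=2: 149   i=3: 256
  i=4: 8   i=5: 96   i=6: 3   i=7: 36
  i=8: 49   i=9: 205   i=10: 162   i=11: 29
  i=12: 348
Match at i=12, j=11: x = 12·14 + 11 = 179.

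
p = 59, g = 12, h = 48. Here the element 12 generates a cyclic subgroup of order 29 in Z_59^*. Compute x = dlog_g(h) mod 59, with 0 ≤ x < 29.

20

Successive powers of 12 modulo 59:
  12^0=1  12^1=12  12^2=26  12^3=17  12^4=27  12^5=29
  12^6=53  12^7=46  12^8=21  12^9=16  12^10=15  12^11=3
  12^12=36  12^13=19  12^14=51  12^15=22  12^16=28  12^17=41
  12^18=20  12^19=4  12^20=48
So 12^20 ≡ 48 (mod 59), giving x = 20.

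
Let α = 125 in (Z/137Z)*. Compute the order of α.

The order of 125 must divide p − 1 = 136 = 2^3 · 17.
Divisors: 1, 2, 4, 8, 17, 34, 68, 136.
Check each in increasing order: 125^1 ≡ 125;  125^2 ≡ 7;  125^4 ≡ 49;  125^8 ≡ 72;  125^17 ≡ 127;  125^34 ≡ 100;  125^68 ≡ 136;  125^136 ≡ 1.
Smallest exponent giving 1 is 136.

136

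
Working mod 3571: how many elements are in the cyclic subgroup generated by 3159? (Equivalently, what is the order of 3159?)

1190

The order of 3159 must divide p − 1 = 3570 = 2 · 3 · 5 · 7 · 17.
Divisors: 1, 2, 3, 5, 6, 7, 10, 14, 15, 17, 21, 30, 34, 35, 42, 51, 70, 85, 102, 105, 119, 170, 210, 238, 255, 357, 510, 595, 714, 1190, 1785, 3570.
Check each in increasing order: 3159^1 ≡ 3159;  3159^2 ≡ 1907;  3159^3 ≡ 3507;  3159^5 ≡ 2937;  3159^6 ≡ 525;  3159^7 ≡ 1531;  3159^10 ≡ 2004;  3159^14 ≡ 1385;  3159^15 ≡ 740;  3159^17 ≡ 635;  3159^21 ≡ 2832;  3159^30 ≡ 1237;  3159^34 ≡ 3273;  3159^35 ≡ 1362;  3159^42 ≡ 3329;  3159^51 ≡ 33;  3159^70 ≡ 1695;  3159^85 ≡ 879;  3159^102 ≡ 1089;  3159^105 ≡ 1724;  3159^119 ≡ 2312;  3159^170 ≡ 1305;  3159^210 ≡ 1104;  3159^238 ≡ 3128;  3159^255 ≡ 804;  3159^357 ≡ 661;  3159^510 ≡ 65;  3159^595 ≡ 3570;  3159^714 ≡ 1259;  3159^1190 ≡ 1.
Smallest exponent giving 1 is 1190.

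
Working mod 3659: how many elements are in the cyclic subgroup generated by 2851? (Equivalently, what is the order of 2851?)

31

The order of 2851 must divide p − 1 = 3658 = 2 · 31 · 59.
Divisors: 1, 2, 31, 59, 62, 118, 1829, 3658.
Check each in increasing order: 2851^1 ≡ 2851;  2851^2 ≡ 1562;  2851^31 ≡ 1.
Smallest exponent giving 1 is 31.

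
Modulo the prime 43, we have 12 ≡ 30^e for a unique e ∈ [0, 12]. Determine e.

Compute 30^0 mod 43 = 1, then multiply by 30 repeatedly:
  30^0=1  30^1=30  30^2=40  30^3=39  30^4=9
  30^5=12
Found 12 at exponent 5.

5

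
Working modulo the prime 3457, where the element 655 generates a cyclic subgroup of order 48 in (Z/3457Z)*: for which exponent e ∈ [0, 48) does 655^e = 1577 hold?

11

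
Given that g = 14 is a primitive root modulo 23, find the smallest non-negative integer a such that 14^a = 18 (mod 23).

Successive powers of 14 modulo 23:
  14^0=1  14^1=14  14^2=12  14^3=7  14^4=6  14^5=15
  14^6=3  14^7=19  14^8=13  14^9=21  14^10=18
So 14^10 ≡ 18 (mod 23), giving a = 10.

10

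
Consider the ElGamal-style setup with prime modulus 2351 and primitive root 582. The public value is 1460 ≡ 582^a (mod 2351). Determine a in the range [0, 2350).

2073

Baby-step giant-step with m = ceil(sqrt(2350)) = 49.
Baby table (582^j mod 2351 for j=0..48):
  0:1  1:582  2:180  3:1316  4:1837  5:1780  6:1520  7:664
  8:884  9:1970  10:1603  11:1950  12:1718  13:701  14:1259  15:1577
  16:924  17:1740  18:1750  19:517  20:2317  21:1371  22:933  23:2276
  24:1019  25:606  26:42  27:934  28:507  29:1199  30:1922  31:1879
  32:363  33:2027  34:1863  35:455  36:1498  37:1966  38:1626  39:1230
  40:1156  41:406  42:1192  43:199  44:619  45:555  46:923  47:1158
  48:1570
Giant step factor: 582^(-49) ≡ 971 (mod 2351).
Scan 1460·971^i mod 2351 for i = 0, 1, …:
  i=0: 1460   i=1: 7   i=2: 2095   i=3: 630
  i=4: 470   i=5: 276   i=6: 2333   i=7: 1330
  i=8: 731   i=9: 2150     …   i=41: 113
  i=42: 1577
Match at i=42, j=15: a = 42·49 + 15 = 2073.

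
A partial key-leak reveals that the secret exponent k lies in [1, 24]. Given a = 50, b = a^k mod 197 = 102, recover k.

Compute 50^1 mod 197 = 50, then multiply by 50 repeatedly:
  50^1=50  50^2=136  50^3=102
Found 102 at exponent 3.

3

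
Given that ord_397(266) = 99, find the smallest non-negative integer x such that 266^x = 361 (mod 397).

79

Baby-step giant-step with m = ceil(sqrt(99)) = 10.
Baby table (266^j mod 397 for j=0..9):
  0:1  1:266  2:90  3:120  4:160  5:81  6:108  7:144
  8:192  9:256
Giant step factor: 266^(-10) ≡ 19 (mod 397).
Scan 361·19^i mod 397 for i = 0, 1, …:
  i=0: 361   i=1: 110   i=2: 105   i=3: 10
  i=4: 190   i=5: 37   i=6: 306   i=7: 256
Match at i=7, j=9: x = 7·10 + 9 = 79.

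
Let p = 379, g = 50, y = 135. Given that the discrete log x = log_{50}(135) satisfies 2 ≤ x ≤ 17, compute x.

15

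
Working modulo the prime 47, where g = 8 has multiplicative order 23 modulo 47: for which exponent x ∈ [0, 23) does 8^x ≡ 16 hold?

9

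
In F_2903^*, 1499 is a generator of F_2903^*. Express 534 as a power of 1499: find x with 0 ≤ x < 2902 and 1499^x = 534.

210

Baby-step giant-step with m = ceil(sqrt(2902)) = 54.
Baby table (1499^j mod 2903 for j=0..53):
  0:1  1:1499  2:79  3:2301  4:435  5:1793  6:2432  7:2303
  8:530  9:1951  10:1228  11:270  12:1213  13:1009  14:28  15:1330
  16:2212  17:562  18:568  19:853  20:1327  21:618  22:325  23:2374
  24:2451  25:1754  26:2031  27:2125  28:784  29:2404  30:973  31:1221
  32:1389  33:660  34:2320  35:2789  36:391  37:2606  38:1859  39:2664
  40:1711  41:1440  42:1631  43:543  44:1117  45:2255  46:1153  47:1062
  48:1094  49:2614  50:2239  51:393  52:2701  53:2017
Giant step factor: 1499^(-54) ≡ 1537 (mod 2903).
Scan 534·1537^i mod 2903 for i = 0, 1, …:
  i=0: 534   i=1: 2112   i=2: 590   i=3: 1094
Match at i=3, j=48: x = 3·54 + 48 = 210.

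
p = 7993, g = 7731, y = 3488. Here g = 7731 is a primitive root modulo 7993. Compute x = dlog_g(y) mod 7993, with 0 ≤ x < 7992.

5778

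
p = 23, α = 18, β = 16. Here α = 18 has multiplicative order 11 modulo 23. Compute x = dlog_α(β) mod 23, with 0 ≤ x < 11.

Successive powers of 18 modulo 23:
  18^0=1  18^1=18  18^2=2  18^3=13  18^4=4  18^5=3
  18^6=8  18^7=6  18^8=16
So 18^8 ≡ 16 (mod 23), giving x = 8.

8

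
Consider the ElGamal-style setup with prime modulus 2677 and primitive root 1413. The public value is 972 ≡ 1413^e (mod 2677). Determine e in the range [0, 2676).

1110

Baby-step giant-step with m = ceil(sqrt(2676)) = 52.
Baby table (1413^j mod 2677 for j=0..51):
  0:1  1:1413  2:2204  3:901  4:1538  5:2147  6:670  7:1729
  8:1653  9:1345  10:2492  11:941  12:1841  13:1966  14:1909  15:1678
  16:1869  17:1375  18:2050  19:136  20:2101  21:2597  22:2071  23:362
  24:199  25:102  26:2245  27:2617  28:884  29:1610  30:2157  31:1415
  32:2353  33:2632  34:663  35:2546  36:2287  37:392  38:2434  39:1974
  40:2505  41:571  42:1046  43:294  44:487  45:142  46:2548  47:2436
  48:2123  49:1559  50:2373  51:1445
Giant step factor: 1413^(-52) ≡ 1003 (mod 2677).
Scan 972·1003^i mod 2677 for i = 0, 1, …:
  i=0: 972   i=1: 488   i=2: 2250   i=3: 39
  i=4: 1639   i=5: 239   i=6: 1464   i=7: 1396
  i=8: 117   i=9: 2240     …   i=20: 1099
  i=21: 2050
Match at i=21, j=18: e = 21·52 + 18 = 1110.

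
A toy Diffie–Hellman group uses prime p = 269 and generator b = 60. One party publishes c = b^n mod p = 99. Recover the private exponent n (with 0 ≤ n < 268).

Baby-step giant-step with m = ceil(sqrt(268)) = 17.
Baby table (60^j mod 269 for j=0..16):
  0:1  1:60  2:103  3:262  4:118  5:86  6:49  7:250
  8:205  9:195  10:133  11:179  12:249  13:145  14:92  15:140
  16:61
Giant step factor: 60^(-17) ≡ 236 (mod 269).
Scan 99·236^i mod 269 for i = 0, 1, …:
  i=0: 99   i=1: 230   i=2: 211   i=3: 31
  i=4: 53   i=5: 134   i=6: 151   i=7: 128
  i=8: 80   i=9: 50     …   i=13: 111
  i=14: 103
Match at i=14, j=2: n = 14·17 + 2 = 240.

240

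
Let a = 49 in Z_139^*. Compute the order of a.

69

The order of 49 must divide p − 1 = 138 = 2 · 3 · 23.
Divisors: 1, 2, 3, 6, 23, 46, 69, 138.
Check each in increasing order: 49^1 ≡ 49;  49^2 ≡ 38;  49^3 ≡ 55;  49^6 ≡ 106;  49^23 ≡ 42;  49^46 ≡ 96;  49^69 ≡ 1.
Smallest exponent giving 1 is 69.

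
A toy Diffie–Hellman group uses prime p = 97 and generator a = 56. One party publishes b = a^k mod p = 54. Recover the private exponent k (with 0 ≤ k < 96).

Baby-step giant-step with m = ceil(sqrt(96)) = 10.
Baby table (56^j mod 97 for j=0..9):
  0:1  1:56  2:32  3:46  4:54  5:17  6:79  7:59
  8:6  9:45
Giant step factor: 56^(-10) ≡ 48 (mod 97).
Scan 54·48^i mod 97 for i = 0, 1, …:
  i=0: 54
Match at i=0, j=4: k = 0·10 + 4 = 4.

4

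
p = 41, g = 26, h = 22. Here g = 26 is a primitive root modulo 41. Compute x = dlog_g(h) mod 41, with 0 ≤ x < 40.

37

Successive powers of 26 modulo 41:
  26^0=1  26^1=26  26^2=20  26^3=28  26^4=31  26^5=27
  26^6=5  26^7=7  26^8=18  26^9=17  26^10=32  26^11=12
  26^12=25  26^13=35  26^14=8  26^15=3  26^16=37  26^17=19
  26^18=2  26^19=11  26^20=40  26^21=15  26^22=21  26^23=13
  26^24=10  26^25=14  26^26=36  26^27=34  26^28=23  26^29=24
  26^30=9  26^31=29  26^32=16  26^33=6  26^34=33  26^35=38
  26^36=4  26^37=22
So 26^37 ≡ 22 (mod 41), giving x = 37.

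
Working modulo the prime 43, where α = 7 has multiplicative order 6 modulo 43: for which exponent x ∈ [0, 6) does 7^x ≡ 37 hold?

5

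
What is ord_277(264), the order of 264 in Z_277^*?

23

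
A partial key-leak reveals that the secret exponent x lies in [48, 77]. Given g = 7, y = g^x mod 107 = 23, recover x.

68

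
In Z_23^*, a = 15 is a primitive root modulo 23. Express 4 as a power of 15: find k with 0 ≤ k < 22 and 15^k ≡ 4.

8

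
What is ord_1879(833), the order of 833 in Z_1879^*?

939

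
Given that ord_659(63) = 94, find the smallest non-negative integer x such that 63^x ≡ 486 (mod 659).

41

Baby-step giant-step with m = ceil(sqrt(94)) = 10.
Baby table (63^j mod 659 for j=0..9):
  0:1  1:63  2:15  3:286  4:225  5:336  6:80  7:427
  8:541  9:474
Giant step factor: 63^(-10) ≡ 156 (mod 659).
Scan 486·156^i mod 659 for i = 0, 1, …:
  i=0: 486   i=1: 31   i=2: 223   i=3: 520
  i=4: 63
Match at i=4, j=1: x = 4·10 + 1 = 41.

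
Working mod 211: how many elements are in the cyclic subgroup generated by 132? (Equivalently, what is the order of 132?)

The order of 132 must divide p − 1 = 210 = 2 · 3 · 5 · 7.
Divisors: 1, 2, 3, 5, 6, 7, 10, 14, 15, 21, 30, 35, 42, 70, 105, 210.
Check each in increasing order: 132^1 ≡ 132;  132^2 ≡ 122;  132^3 ≡ 68;  132^5 ≡ 67;  132^6 ≡ 193;  132^7 ≡ 156;  132^10 ≡ 58;  132^14 ≡ 71;  132^15 ≡ 88;  132^21 ≡ 104;  132^30 ≡ 148;  132^35 ≡ 210;  132^42 ≡ 55;  132^70 ≡ 1.
Smallest exponent giving 1 is 70.

70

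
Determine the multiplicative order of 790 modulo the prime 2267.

The order of 790 must divide p − 1 = 2266 = 2 · 11 · 103.
Divisors: 1, 2, 11, 22, 103, 206, 1133, 2266.
Check each in increasing order: 790^1 ≡ 790;  790^2 ≡ 675;  790^11 ≡ 2156;  790^22 ≡ 986;  790^103 ≡ 1286;  790^206 ≡ 1153;  790^1133 ≡ 2266;  790^2266 ≡ 1.
Smallest exponent giving 1 is 2266.

2266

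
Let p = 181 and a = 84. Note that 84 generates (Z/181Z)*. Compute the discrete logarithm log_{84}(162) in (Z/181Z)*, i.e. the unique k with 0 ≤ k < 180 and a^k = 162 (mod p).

45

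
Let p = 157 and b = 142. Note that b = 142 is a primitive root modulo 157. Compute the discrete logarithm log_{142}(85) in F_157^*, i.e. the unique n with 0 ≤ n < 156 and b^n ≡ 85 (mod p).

Baby-step giant-step with m = ceil(sqrt(156)) = 13.
Baby table (142^j mod 157 for j=0..12):
  0:1  1:142  2:68  3:79  4:71  5:34  6:118  7:114
  8:17  9:59  10:57  11:87  12:108
Giant step factor: 142^(-13) ≡ 135 (mod 157).
Scan 85·135^i mod 157 for i = 0, 1, …:
  i=0: 85   i=1: 14   i=2: 6   i=3: 25
  i=4: 78   i=5: 11   i=6: 72   i=7: 143
  i=8: 151   i=9: 132   i=10: 79
Match at i=10, j=3: n = 10·13 + 3 = 133.

133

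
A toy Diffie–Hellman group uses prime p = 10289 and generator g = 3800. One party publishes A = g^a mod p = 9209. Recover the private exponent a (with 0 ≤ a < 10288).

Baby-step giant-step with m = ceil(sqrt(10288)) = 102.
Baby table (3800^j mod 10289 for j=0..101):
  0:1  1:3800  2:4533  3:1614  4:956  5:783  6:1879  7:9923
  8:8504  9:7740  10:6038  11:10219  12:1514  13:1649  14:199  15:5103
  16:6924  17:2227  18:5042  19:1482  20:3517  21:9478  22:4900  23:7199
  24:8038  25:6648  26:2905  27:9192  28:8734  29:7175  30:9439  31:746
  32:5325  33:6826  34:231  35:3235  36:7934  37:2430  38:4767  39:5960
  40:1911  41:8055  42:9514  43:7943  44:5763  45:4408  46:10197  47:226
  48:4813  49:5847  50:4649  51:10276  52:2045  53:2805  54:9885  55:8150
  56:110  57:6440  58:4758  59:2627  60:2270  61:3818  62:910  63:896
  64:9430  65:7702  66:5684  67:2589  68:1916  69:6477  70:1312  71:5724
  72:254  73:8323  74:9303  75:8685  76:6177  77:3391  78:3972  79:9926
  80:9615  81:761  82:591  83:2798  84:3863  85:7286  86:9390  87:10037
  88:9566  89:10052  90:4832  91:6024  92:8464  93:10075  94:9920  95:7393
  96:4430  97:1196  98:7351  99:9454  100:6301  101:1297
Giant step factor: 3800^(-102) ≡ 5662 (mod 10289).
Scan 9209·5662^i mod 10289 for i = 0, 1, …:
  i=0: 9209   i=1: 6995   i=2: 3329   i=3: 9639
  i=4: 3162   i=5: 384   i=6: 3229   i=7: 9334
  i=8: 4804   i=9: 6421     …   i=18: 399
  i=19: 5847
Match at i=19, j=49: a = 19·102 + 49 = 1987.

1987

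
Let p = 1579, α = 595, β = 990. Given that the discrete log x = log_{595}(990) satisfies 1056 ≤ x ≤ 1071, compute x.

Compute 595^1056 mod 1579 = 1227, then multiply by 595 repeatedly:
  595^1056=1227  595^1057=567  595^1058=1038  595^1059=221  595^1060=438
  595^1061=75  595^1062=413  595^1063=990
Found 990 at exponent 1063.

1063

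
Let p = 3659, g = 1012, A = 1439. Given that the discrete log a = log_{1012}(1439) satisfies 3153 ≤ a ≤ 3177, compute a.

3155

Compute 1012^3153 mod 3659 = 1524, then multiply by 1012 repeatedly:
  1012^3153=1524  1012^3154=1849  1012^3155=1439
Found 1439 at exponent 3155.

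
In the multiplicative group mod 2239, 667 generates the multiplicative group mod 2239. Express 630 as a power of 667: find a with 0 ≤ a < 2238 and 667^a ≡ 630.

Baby-step giant-step with m = ceil(sqrt(2238)) = 48.
Baby table (667^j mod 2239 for j=0..47):
  0:1  1:667  2:1567  3:1815  4:1545  5:575  6:656  7:947
  8:251  9:1731  10:1492  11:1048  12:448  13:1029  14:1209  15:363
  16:309  17:115  18:579  19:1085  20:498  21:794  22:1194  23:1553
  24:1433  25:1997  26:2033  27:1416  28:1853  29:23  30:1907  31:217
  32:1443  33:1950  34:2030  35:1654  36:1630  37:1295  38:1750  39:731
  40:1714  41:1348  42:1277  43:939  44:1632  45:390  46:406  47:2122
Giant step factor: 667^(-48) ≡ 625 (mod 2239).
Scan 630·625^i mod 2239 for i = 0, 1, …:
  i=0: 630   i=1: 1925   i=2: 782   i=3: 648
  i=4: 1980   i=5: 1572   i=6: 1818   i=7: 1077
  i=8: 1425   i=9: 1742     …   i=27: 2218
  i=28: 309
Match at i=28, j=16: a = 28·48 + 16 = 1360.

1360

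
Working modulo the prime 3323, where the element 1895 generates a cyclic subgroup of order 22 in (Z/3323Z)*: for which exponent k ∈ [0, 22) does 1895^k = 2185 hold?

Successive powers of 1895 modulo 3323:
  1895^0=1  1895^1=1895  1895^2=2185
So 1895^2 ≡ 2185 (mod 3323), giving k = 2.

2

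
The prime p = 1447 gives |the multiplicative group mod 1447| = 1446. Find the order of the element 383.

482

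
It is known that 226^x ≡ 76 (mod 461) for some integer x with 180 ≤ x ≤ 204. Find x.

Compute 226^180 mod 461 = 348, then multiply by 226 repeatedly:
  226^180=348  226^181=278  226^182=132  226^183=328  226^184=368
  226^185=188  226^186=76
Found 76 at exponent 186.

186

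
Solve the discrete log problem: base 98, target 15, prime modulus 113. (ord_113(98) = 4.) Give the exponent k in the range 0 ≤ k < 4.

Successive powers of 98 modulo 113:
  98^0=1  98^1=98  98^2=112  98^3=15
So 98^3 ≡ 15 (mod 113), giving k = 3.

3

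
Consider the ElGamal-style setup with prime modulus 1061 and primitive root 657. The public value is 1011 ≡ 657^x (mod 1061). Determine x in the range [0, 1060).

Baby-step giant-step with m = ceil(sqrt(1060)) = 33.
Baby table (657^j mod 1061 for j=0..32):
  0:1  1:657  2:883  3:825  4:915  5:629  6:524  7:504
  8:96  9:473  10:949  11:686  12:838  13:968  14:437  15:639
  16:728  17:846  18:919  19:74  20:873  21:621  22:573  23:867
  24:923  25:580  26:161  27:738  28:1050  29:200  30:897  31:474
  32:545
Giant step factor: 657^(-33) ≡ 165 (mod 1061).
Scan 1011·165^i mod 1061 for i = 0, 1, …:
  i=0: 1011   i=1: 238   i=2: 13   i=3: 23
  i=4: 612   i=5: 185   i=6: 817   i=7: 58
  i=8: 21   i=9: 282     …   i=27: 63
  i=28: 846
Match at i=28, j=17: x = 28·33 + 17 = 941.

941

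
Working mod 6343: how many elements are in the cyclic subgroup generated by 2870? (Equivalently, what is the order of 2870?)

The order of 2870 must divide p − 1 = 6342 = 2 · 3 · 7 · 151.
Divisors: 1, 2, 3, 6, 7, 14, 21, 42, 151, 302, 453, 906, 1057, 2114, 3171, 6342.
Check each in increasing order: 2870^1 ≡ 2870;  2870^2 ≡ 3686;  2870^3 ≡ 5039;  2870^6 ≡ 492;  2870^7 ≡ 3894;  2870^14 ≡ 3466;  2870^21 ≡ 5043;  2870^42 ≡ 2762;  2870^151 ≡ 1372;  2870^302 ≡ 4856;  2870^453 ≡ 2282;  2870^906 ≡ 6264;  2870^1057 ≡ 5786;  2870^2114 ≡ 5785;  2870^3171 ≡ 6342;  2870^6342 ≡ 1.
Smallest exponent giving 1 is 6342.

6342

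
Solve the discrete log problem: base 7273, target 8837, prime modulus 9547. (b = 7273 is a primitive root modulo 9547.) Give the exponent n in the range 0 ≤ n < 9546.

Baby-step giant-step with m = ceil(sqrt(9546)) = 98.
Baby table (7273^j mod 9547 for j=0..97):
  0:1  1:7273  2:6149  3:3529  4:4081  5:9037  6:4553  7:4973
  8:4593  9:9483  10:2331  11:7438  12:3272  13:6132  14:3999  15:4565
  16:6326  17:2005  18:4096  19:3568  20:1318  21:626  22:8526  23:1833
  24:3797  25:5657  26:5338  27:5172  28:776  29:1571  30:7671  31:8062
  32:6799  33:5214  34:738  35:2060  36:3137  37:7618  38:4473  39:5500
  40:9117  41:4026  42:449  43:503  44:1818  45:9266  46:8892  47:138
  48:1239  49:8426  50:105  51:9452  52:5996  53:7759  54:8437  55:3732
  56:715  57:6627  58:4915  59:2827  60:6080  61:7683  62:9415  63:4211
  64:9374  65:1975  66:5487  67:491  68:465  69:2307  70:4732  71:8448
  72:7359  73:1525  74:7258  75:2071  76:6764  77:8428  78:5104  79:2656
  80:3507  81:6374  82:7417  83:3291  84:1114  85:6266  86:4787  87:7489
  88:1862  89:4680  90:2585  91:2662  92:8957  93:5080  94:9497  95:8683
  96:7601  97:4943
Giant step factor: 7273^(-98) ≡ 9338 (mod 9547).
Scan 8837·9338^i mod 9547 for i = 0, 1, …:
  i=0: 8837   i=1: 5185   i=2: 4693   i=3: 2504
  i=4: 1749   i=5: 6792   i=6: 2975   i=7: 8327
  i=8: 6758   i=9: 534     …   i=83: 4503
  i=84: 4026
Match at i=84, j=41: n = 84·98 + 41 = 8273.

8273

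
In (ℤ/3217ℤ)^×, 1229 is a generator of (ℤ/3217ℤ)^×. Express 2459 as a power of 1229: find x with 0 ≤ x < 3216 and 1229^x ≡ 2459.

2014

Baby-step giant-step with m = ceil(sqrt(3216)) = 57.
Baby table (1229^j mod 3217 for j=0..56):
  0:1  1:1229  2:1668  3:743  4:2736  5:779  6:1942  7:2921
  8:2954  9:1690  10:2045  11:828  12:1040  13:1011  14:757  15:640
  16:1612  17:2693  18:2621  19:992  20:3142  21:1118  22:363  23:2181
  24:688  25:2698  26:2332  27:2898  28:423  29:1930  30:1041  31:2240
  32:2425  33:1383  34:1131  35:255  36:1346  37:696  38:2879  39:2808
  40:2408  41:3009  42:1728  43:492  44:3089  45:321  46:2035  47:1406
  48:445  49:15  50:2350  51:2501  52:1494  53:2436  54:2034  55:177
  56:1994
Giant step factor: 1229^(-57) ≡ 1772 (mod 3217).
Scan 2459·1772^i mod 3217 for i = 0, 1, …:
  i=0: 2459   i=1: 1530   i=2: 2446   i=3: 1013
  i=4: 3167   i=5: 1476   i=6: 51   i=7: 296
  i=8: 141   i=9: 2143     …   i=34: 1649
  i=35: 992
Match at i=35, j=19: x = 35·57 + 19 = 2014.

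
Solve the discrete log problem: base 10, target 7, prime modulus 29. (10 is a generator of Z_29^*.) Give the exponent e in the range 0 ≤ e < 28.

Successive powers of 10 modulo 29:
  10^0=1  10^1=10  10^2=13  10^3=14  10^4=24  10^5=8
  10^6=22  10^7=17  10^8=25  10^9=18  10^10=6  10^11=2
  10^12=20  10^13=26  10^14=28  10^15=19  10^16=16  10^17=15
  10^18=5  10^19=21  10^20=7
So 10^20 ≡ 7 (mod 29), giving e = 20.

20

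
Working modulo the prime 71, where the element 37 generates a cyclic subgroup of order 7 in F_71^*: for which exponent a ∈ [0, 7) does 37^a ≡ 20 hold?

2

Successive powers of 37 modulo 71:
  37^0=1  37^1=37  37^2=20
So 37^2 ≡ 20 (mod 71), giving a = 2.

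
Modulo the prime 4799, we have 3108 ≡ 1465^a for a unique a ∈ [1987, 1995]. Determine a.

Compute 1465^1987 mod 4799 = 1757, then multiply by 1465 repeatedly:
  1465^1987=1757  1465^1988=1741  1465^1989=2296  1465^1990=4340  1465^1991=4224
  1465^1992=2249  1465^1993=2671  1465^1994=1830  1465^1995=3108
Found 3108 at exponent 1995.

1995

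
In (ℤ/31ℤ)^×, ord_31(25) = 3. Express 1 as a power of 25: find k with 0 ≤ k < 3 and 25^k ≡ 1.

0

Successive powers of 25 modulo 31:
  25^0=1
So 25^0 ≡ 1 (mod 31), giving k = 0.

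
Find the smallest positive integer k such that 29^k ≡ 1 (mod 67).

The order of 29 must divide p − 1 = 66 = 2 · 3 · 11.
Divisors: 1, 2, 3, 6, 11, 22, 33, 66.
Check each in increasing order: 29^1 ≡ 29;  29^2 ≡ 37;  29^3 ≡ 1.
Smallest exponent giving 1 is 3.

3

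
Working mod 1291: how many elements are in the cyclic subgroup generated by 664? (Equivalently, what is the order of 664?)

The order of 664 must divide p − 1 = 1290 = 2 · 3 · 5 · 43.
Divisors: 1, 2, 3, 5, 6, 10, 15, 30, 43, 86, 129, 215, 258, 430, 645, 1290.
Check each in increasing order: 664^1 ≡ 664;  664^2 ≡ 665;  664^3 ≡ 38;  664^5 ≡ 741;  664^6 ≡ 153;  664^10 ≡ 406;  664^15 ≡ 43;  664^30 ≡ 558;  664^43 ≡ 436;  664^86 ≡ 319;  664^129 ≡ 947;  664^215 ≡ 1290;  664^258 ≡ 855;  664^430 ≡ 1.
Smallest exponent giving 1 is 430.

430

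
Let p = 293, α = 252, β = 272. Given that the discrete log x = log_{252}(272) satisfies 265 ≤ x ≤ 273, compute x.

Compute 252^265 mod 293 = 72, then multiply by 252 repeatedly:
  252^265=72  252^266=271  252^267=23  252^268=229  252^269=280
  252^270=240  252^271=122  252^272=272
Found 272 at exponent 272.

272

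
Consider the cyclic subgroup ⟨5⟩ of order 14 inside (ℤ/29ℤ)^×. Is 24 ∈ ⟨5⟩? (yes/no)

yes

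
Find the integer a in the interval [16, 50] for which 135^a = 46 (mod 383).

Compute 135^16 mod 383 = 81, then multiply by 135 repeatedly:
  135^16=81  135^17=211  135^18=143  135^19=155  135^20=243
  135^21=250  135^22=46
Found 46 at exponent 22.

22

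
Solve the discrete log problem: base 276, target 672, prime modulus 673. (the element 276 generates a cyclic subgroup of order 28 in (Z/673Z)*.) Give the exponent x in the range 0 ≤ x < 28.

14

Successive powers of 276 modulo 673:
  276^0=1  276^1=276  276^2=127  276^3=56  276^4=650  276^5=382
  276^6=444  276^7=58  276^8=529  276^9=636  276^10=556  276^11=12
  276^12=620  276^13=178  276^14=672
So 276^14 ≡ 672 (mod 673), giving x = 14.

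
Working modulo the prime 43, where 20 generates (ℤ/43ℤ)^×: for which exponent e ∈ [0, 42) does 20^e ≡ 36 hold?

14

Baby-step giant-step with m = ceil(sqrt(42)) = 7.
Baby table (20^j mod 43 for j=0..6):
  0:1  1:20  2:13  3:2  4:40  5:26  6:4
Giant step factor: 20^(-7) ≡ 7 (mod 43).
Scan 36·7^i mod 43 for i = 0, 1, …:
  i=0: 36   i=1: 37   i=2: 1
Match at i=2, j=0: e = 2·7 + 0 = 14.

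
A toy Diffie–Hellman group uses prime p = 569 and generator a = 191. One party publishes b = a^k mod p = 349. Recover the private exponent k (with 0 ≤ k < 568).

141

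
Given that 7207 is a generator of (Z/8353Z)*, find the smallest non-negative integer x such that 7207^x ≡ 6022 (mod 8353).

2770

Baby-step giant-step with m = ceil(sqrt(8352)) = 92.
Baby table (7207^j mod 8353 for j=0..91):
  0:1  1:7207  2:1895  3:110  4:7588  5:7978  6:3747  7:7733
  8:515  9:2873  10:6977  11:6532  12:6969  13:7347  14:162  15:6467
  16:6282  17:1114  18:1365  19:6074  20:5598  21:8149  22:8253  23:6011
  24:2619  25:5706  26:1323  27:4088  28:1185  29:3529  30:6971  31:5055
  32:3952  33:6687  34:4752  35:364  36:506  37:4834  38:6628  39:5542
  40:5501  41:2369  42:8204  43:3694  44:1647  45:316  46:5396  47:5757
  48:1348  49:497  50:6795  51:6279  52:4552  53:4033  54:5744  55:7893
  56:921  57:5365  58:7871  59:1074  60:5440  61:5451  62:1198  63:5337
  64:6547  65:6485  66:2360  67:1812  68:3345  69:657  70:7201  71:418
  72:5446  73:6928  74:4215  75:5997  76:1957  77:4235  78:8136  79:6445
  80:6435  81:1189  82:7298  83:6198  84:5495  85:892  86:5187  87:3034
  88:6237  89:2566  90:7973  91:1124
Giant step factor: 7207^(-92) ≡ 1942 (mod 8353).
Scan 6022·1942^i mod 8353 for i = 0, 1, …:
  i=0: 6022   i=1: 524   i=2: 6895   i=3: 231
  i=4: 5893   i=5: 596   i=6: 4718   i=7: 7468
  i=8: 2048   i=9: 1188     …   i=29: 8034
  i=30: 6977
Match at i=30, j=10: x = 30·92 + 10 = 2770.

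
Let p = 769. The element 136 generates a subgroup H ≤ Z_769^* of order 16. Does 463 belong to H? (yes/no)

⟨136⟩ has order 16; its elements mod 769 are {1, 27, 40, 57, 62, 136, 173, 311, 458, 596, 633, 707, 712, 729, 742, 768}.
463 is not in this set.

no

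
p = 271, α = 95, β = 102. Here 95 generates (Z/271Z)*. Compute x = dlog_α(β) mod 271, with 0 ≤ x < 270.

75

Baby-step giant-step with m = ceil(sqrt(270)) = 17.
Baby table (95^j mod 271 for j=0..16):
  0:1  1:95  2:82  3:202  4:220  5:33  6:154  7:267
  8:162  9:214  10:5  11:204  12:139  13:197  14:16  15:165
  16:228
Giant step factor: 95^(-17) ≡ 149 (mod 271).
Scan 102·149^i mod 271 for i = 0, 1, …:
  i=0: 102   i=1: 22   i=2: 26   i=3: 80
  i=4: 267
Match at i=4, j=7: x = 4·17 + 7 = 75.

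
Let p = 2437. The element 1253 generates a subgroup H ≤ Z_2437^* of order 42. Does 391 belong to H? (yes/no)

391 ∈ ⟨1253⟩ iff 391^42 ≡ 1 (mod 2437), since |⟨1253⟩| = 42.
391^42 mod 2437 = 1.
Since 1 = 1, 391 lies in the subgroup.

yes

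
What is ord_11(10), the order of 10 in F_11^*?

2

The order of 10 must divide p − 1 = 10 = 2 · 5.
Divisors: 1, 2, 5, 10.
Check each in increasing order: 10^1 ≡ 10;  10^2 ≡ 1.
Smallest exponent giving 1 is 2.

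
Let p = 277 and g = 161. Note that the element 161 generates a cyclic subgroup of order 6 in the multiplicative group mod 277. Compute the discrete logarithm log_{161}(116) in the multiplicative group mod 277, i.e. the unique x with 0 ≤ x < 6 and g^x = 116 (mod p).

4

Successive powers of 161 modulo 277:
  161^0=1  161^1=161  161^2=160  161^3=276  161^4=116
So 161^4 ≡ 116 (mod 277), giving x = 4.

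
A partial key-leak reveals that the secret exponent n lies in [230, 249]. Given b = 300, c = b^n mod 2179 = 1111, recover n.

Compute 300^230 mod 2179 = 1566, then multiply by 300 repeatedly:
  300^230=1566  300^231=1315  300^232=101  300^233=1973  300^234=1391
  300^235=1111
Found 1111 at exponent 235.

235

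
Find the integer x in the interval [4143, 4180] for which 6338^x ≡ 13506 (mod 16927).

Compute 6338^4143 mod 16927 = 4073, then multiply by 6338 repeatedly:
  6338^4143=4073  6338^4144=999  6338^4145=964  6338^4146=16112  6338^4147=14192
  6338^4148=15745  6338^4149=7145  6338^4150=5285  6338^4151=14724  6338^4152=2161
  6338^4153=2475  6338^4154=12148  6338^4155=10028  6338^4156=13506
Found 13506 at exponent 4156.

4156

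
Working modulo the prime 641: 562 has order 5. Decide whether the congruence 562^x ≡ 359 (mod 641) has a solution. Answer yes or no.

359 ∈ ⟨562⟩ iff 359^5 ≡ 1 (mod 641), since |⟨562⟩| = 5.
359^5 mod 641 = 64.
Since 64 ≠ 1, 359 does not lie in the subgroup.

no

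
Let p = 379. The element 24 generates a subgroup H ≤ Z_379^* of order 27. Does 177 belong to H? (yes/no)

177 ∈ ⟨24⟩ iff 177^27 ≡ 1 (mod 379), since |⟨24⟩| = 27.
177^27 mod 379 = 1.
Since 1 = 1, 177 lies in the subgroup.

yes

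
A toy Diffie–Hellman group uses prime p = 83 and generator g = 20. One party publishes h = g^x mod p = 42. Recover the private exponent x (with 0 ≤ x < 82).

65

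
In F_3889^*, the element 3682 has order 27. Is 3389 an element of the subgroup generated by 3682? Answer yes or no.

3389 ∈ ⟨3682⟩ iff 3389^27 ≡ 1 (mod 3889), since |⟨3682⟩| = 27.
3389^27 mod 3889 = 1.
Since 1 = 1, 3389 lies in the subgroup.

yes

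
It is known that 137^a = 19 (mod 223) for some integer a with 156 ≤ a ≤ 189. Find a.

Compute 137^156 mod 223 = 15, then multiply by 137 repeatedly:
  137^156=15  137^157=48  137^158=109  137^159=215  137^160=19
Found 19 at exponent 160.

160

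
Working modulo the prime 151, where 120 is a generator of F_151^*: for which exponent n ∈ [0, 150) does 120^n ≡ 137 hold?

104

Baby-step giant-step with m = ceil(sqrt(150)) = 13.
Baby table (120^j mod 151 for j=0..12):
  0:1  1:120  2:55  3:107  4:5  5:147  6:124  7:82
  8:25  9:131  10:16  11:108  12:125
Giant step factor: 120^(-13) ≡ 77 (mod 151).
Scan 137·77^i mod 151 for i = 0, 1, …:
  i=0: 137   i=1: 130   i=2: 44   i=3: 66
  i=4: 99   i=5: 73   i=6: 34   i=7: 51
  i=8: 1
Match at i=8, j=0: n = 8·13 + 0 = 104.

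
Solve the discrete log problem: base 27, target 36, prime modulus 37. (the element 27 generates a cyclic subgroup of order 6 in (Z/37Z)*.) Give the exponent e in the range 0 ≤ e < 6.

3

Successive powers of 27 modulo 37:
  27^0=1  27^1=27  27^2=26  27^3=36
So 27^3 ≡ 36 (mod 37), giving e = 3.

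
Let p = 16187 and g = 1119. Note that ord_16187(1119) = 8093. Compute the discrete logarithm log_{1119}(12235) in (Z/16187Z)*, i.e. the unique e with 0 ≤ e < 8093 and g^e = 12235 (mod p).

Baby-step giant-step with m = ceil(sqrt(8093)) = 90.
Baby table (1119^j mod 16187 for j=0..89):
  0:1  1:1119  2:5762  3:5252  4:1107  5:8521  6:856  7:2831
  8:11424  9:11913  10:8746  11:9826  12:4321  13:11473  14:1996  15:15905
  16:8182  17:10003  18:8140  19:11566  20:8941  21:1413  22:11008  23:15832
  24:7430  25:10239  26:13232  27:11690  28:2014  29:3673  30:14776  31:7417
  32:11879  33:3074  34:8162  35:3810  36:6209  37:3648  38:2988  39:9050
  40:10075  41:7773  42:5568  43:14784  44:182  45:9414  46:12716  47:831
  48:7230  49:13057  50:10109  51:13445  52:7232  53:15295  54:5446  55:7762
  56:9446  57:16150  58:7158  59:13424  60:16107  61:7602  62:8463  63:702
  64:8562  65:14361  66:12455  67:138  68:8739  69:1993  70:12548  71:7083
  72:10434  73:4819  74:2190  75:6373  76:9107  77:9110  78:12467  79:13566
  80:13135  81:269  82:9645  83:12213  84:4519  85:6417  86:9782  87:3646
  88:750  89:13713
Giant step factor: 1119^(-90) ≡ 12527 (mod 16187).
Scan 12235·12527^i mod 16187 for i = 0, 1, …:
  i=0: 12235   i=1: 9329   i=2: 10430   i=3: 11333
  i=4: 8501   i=5: 13941   i=6: 13551   i=7: 308
  i=8: 5810   i=9: 5118     …   i=45: 5376
  i=46: 7232
Match at i=46, j=52: e = 46·90 + 52 = 4192.

4192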